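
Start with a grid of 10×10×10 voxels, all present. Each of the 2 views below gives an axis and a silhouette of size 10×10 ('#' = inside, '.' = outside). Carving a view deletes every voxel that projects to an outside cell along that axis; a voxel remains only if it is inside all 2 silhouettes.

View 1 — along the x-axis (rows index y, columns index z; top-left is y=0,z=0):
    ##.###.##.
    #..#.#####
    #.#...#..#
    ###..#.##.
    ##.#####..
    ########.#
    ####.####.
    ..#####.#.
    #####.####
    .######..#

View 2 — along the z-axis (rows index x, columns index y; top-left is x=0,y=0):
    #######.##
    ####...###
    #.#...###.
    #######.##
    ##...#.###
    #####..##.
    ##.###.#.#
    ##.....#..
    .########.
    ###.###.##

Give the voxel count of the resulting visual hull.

remaining voxels: 482

full grid |V| = 1000
after view 1 [x-axis, 70 of 100 cells solid] → remaining = 700
after view 2 [z-axis, 69 of 100 cells solid] → remaining = 482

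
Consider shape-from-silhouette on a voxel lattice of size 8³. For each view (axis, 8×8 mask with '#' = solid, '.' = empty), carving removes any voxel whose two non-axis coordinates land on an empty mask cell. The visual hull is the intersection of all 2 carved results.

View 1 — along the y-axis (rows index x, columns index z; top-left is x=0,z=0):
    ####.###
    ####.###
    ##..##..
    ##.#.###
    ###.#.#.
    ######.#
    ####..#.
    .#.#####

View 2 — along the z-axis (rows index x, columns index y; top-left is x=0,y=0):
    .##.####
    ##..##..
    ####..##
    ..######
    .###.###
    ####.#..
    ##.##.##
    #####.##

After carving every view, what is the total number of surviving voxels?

voxel count = 267

before carving: 512 voxels (8×8×8)
V1 y: intersect with XZ mask (47 set) -- 376 left
V2 z: intersect with XY mask (46 set) -- 267 left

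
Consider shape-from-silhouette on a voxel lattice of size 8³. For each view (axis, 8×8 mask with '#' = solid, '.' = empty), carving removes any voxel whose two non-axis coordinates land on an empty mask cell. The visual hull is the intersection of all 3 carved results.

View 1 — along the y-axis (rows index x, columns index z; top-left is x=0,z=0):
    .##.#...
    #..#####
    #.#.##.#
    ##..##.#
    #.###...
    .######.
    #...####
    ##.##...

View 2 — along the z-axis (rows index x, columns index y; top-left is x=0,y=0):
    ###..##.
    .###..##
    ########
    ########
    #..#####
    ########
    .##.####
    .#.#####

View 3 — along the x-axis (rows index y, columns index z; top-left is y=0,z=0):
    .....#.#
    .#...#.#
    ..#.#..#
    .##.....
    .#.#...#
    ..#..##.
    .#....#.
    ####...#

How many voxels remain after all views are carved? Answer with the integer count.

remaining voxels: 83

before carving: 512 voxels (8×8×8)
V1 y: intersect with XZ mask (38 set) -- 304 left
V2 z: intersect with XY mask (52 set) -- 251 left
V3 x: intersect with YZ mask (23 set) -- 83 left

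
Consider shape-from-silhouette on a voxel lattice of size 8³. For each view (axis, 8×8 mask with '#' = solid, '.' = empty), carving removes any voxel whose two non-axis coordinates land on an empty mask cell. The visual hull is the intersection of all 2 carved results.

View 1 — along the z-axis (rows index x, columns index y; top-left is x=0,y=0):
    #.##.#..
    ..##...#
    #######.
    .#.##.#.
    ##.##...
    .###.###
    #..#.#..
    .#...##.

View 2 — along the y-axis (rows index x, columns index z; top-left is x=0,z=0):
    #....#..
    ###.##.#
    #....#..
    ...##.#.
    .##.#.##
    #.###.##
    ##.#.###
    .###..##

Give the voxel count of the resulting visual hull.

before carving: 512 voxels (8×8×8)
carve view 1 (along z, XY-mask fill 34/64): 272 voxels remain
carve view 2 (along y, XZ-mask fill 35/64): 141 voxels remain

141 voxels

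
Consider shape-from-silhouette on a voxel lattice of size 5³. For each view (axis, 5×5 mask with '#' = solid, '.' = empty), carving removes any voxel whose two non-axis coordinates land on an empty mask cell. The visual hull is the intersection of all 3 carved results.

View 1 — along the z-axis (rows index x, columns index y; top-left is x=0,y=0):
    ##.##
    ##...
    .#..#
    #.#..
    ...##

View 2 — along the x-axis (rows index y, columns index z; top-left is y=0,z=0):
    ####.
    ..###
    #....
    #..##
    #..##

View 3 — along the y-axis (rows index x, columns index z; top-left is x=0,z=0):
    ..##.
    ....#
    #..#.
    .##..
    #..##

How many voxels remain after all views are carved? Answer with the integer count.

18 voxels

before carving: 125 voxels (5×5×5)
after view 1 [z-axis, 12 of 25 cells solid] → remaining = 60
after view 2 [x-axis, 14 of 25 cells solid] → remaining = 37
after view 3 [y-axis, 10 of 25 cells solid] → remaining = 18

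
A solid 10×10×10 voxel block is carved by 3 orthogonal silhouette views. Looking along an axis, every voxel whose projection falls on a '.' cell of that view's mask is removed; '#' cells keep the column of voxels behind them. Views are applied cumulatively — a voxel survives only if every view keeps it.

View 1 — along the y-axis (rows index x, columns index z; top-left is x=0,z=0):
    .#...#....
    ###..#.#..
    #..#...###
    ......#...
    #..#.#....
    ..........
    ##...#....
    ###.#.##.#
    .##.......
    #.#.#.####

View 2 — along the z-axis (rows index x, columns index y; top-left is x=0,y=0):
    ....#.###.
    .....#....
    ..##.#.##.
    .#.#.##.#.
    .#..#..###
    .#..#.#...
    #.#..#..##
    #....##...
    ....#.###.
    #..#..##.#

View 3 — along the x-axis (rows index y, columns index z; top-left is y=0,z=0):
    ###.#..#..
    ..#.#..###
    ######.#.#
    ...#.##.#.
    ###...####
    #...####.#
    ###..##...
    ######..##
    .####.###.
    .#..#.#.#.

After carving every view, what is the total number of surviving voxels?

|visual hull| = 82

initial block: 10^3 = 1000
V1 y: intersect with XZ mask (35 set) -- 350 left
V2 z: intersect with XY mask (40 set) -- 137 left
V3 x: intersect with YZ mask (59 set) -- 82 left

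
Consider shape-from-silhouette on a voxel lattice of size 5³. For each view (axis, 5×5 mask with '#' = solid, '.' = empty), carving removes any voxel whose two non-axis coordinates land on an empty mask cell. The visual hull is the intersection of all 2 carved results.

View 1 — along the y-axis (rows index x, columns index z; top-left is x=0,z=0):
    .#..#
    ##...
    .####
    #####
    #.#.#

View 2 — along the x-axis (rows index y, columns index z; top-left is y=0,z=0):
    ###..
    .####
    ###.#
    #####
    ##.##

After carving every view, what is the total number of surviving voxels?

voxel count = 66

start: 5×5×5 = 125 voxels
step 1: project along y, AND mask (16/25) → |grid| = 80
step 2: project along x, AND mask (20/25) → |grid| = 66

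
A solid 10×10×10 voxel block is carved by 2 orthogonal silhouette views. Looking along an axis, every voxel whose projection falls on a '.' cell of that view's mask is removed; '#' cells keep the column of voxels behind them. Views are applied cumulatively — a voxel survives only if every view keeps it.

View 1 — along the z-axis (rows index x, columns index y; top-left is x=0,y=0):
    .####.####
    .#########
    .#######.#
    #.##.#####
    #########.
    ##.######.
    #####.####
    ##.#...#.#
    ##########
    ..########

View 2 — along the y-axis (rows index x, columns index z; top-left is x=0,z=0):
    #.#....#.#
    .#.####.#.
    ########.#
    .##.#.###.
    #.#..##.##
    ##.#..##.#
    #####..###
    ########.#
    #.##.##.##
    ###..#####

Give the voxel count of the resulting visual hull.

remaining voxels: 559

before carving: 1000 voxels (10×10×10)
V1 z: intersect with XY mask (82 set) -- 820 left
V2 y: intersect with XZ mask (69 set) -- 559 left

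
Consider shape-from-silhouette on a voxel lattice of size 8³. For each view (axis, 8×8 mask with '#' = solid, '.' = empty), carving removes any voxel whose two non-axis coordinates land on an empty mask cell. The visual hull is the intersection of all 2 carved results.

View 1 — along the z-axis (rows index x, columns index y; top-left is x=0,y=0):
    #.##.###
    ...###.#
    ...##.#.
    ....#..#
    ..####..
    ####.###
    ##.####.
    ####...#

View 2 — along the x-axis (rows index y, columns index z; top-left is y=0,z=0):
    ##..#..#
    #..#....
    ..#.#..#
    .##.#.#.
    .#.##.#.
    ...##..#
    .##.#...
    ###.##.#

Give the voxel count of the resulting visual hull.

voxel count = 139

before carving: 512 voxels (8×8×8)
after view 1 [z-axis, 37 of 64 cells solid] → remaining = 296
after view 2 [x-axis, 29 of 64 cells solid] → remaining = 139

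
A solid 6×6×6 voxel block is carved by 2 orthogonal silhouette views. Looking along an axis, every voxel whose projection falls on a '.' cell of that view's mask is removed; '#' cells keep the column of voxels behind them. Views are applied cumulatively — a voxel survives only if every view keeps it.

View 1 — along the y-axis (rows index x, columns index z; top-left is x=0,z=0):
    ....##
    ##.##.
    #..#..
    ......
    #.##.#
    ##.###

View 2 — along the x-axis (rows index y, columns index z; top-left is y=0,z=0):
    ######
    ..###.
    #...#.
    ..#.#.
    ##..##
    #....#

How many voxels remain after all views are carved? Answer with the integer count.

55 voxels

initial block: 6^3 = 216
step 1: project along y, AND mask (17/36) → |grid| = 102
step 2: project along x, AND mask (19/36) → |grid| = 55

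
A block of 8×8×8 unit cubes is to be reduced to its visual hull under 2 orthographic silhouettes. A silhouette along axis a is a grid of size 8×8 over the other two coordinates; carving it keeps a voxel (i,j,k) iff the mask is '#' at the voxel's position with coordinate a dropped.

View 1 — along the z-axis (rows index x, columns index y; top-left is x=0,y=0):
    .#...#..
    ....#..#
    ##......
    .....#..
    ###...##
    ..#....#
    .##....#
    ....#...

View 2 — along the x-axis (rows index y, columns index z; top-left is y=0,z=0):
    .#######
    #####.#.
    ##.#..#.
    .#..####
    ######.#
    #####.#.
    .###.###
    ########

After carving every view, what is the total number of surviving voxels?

remaining voxels: 114

initial block: 8^3 = 512
carve view 1 (along z, XY-mask fill 18/64): 144 voxels remain
carve view 2 (along x, YZ-mask fill 49/64): 114 voxels remain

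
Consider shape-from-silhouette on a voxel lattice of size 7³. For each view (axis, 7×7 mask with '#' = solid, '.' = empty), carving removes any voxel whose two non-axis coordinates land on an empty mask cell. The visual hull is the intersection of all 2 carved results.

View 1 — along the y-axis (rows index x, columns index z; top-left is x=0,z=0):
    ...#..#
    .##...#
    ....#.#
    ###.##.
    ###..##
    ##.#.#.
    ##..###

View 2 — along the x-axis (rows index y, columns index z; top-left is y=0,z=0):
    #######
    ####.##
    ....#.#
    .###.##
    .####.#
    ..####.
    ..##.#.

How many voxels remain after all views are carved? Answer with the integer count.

115 voxels

full grid |V| = 343
after view 1 [y-axis, 26 of 49 cells solid] → remaining = 182
after view 2 [x-axis, 32 of 49 cells solid] → remaining = 115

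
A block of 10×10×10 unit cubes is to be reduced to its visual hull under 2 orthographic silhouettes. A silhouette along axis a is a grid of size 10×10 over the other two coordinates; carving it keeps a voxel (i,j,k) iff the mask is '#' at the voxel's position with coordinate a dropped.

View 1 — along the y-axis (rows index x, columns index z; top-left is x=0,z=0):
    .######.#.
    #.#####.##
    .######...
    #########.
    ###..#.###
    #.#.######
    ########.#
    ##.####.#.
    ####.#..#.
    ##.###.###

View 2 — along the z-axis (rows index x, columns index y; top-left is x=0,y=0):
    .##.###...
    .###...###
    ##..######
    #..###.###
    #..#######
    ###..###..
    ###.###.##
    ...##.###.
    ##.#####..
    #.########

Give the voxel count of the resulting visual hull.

|visual hull| = 519

start: 10×10×10 = 1000 voxels
after view 1 [y-axis, 75 of 100 cells solid] → remaining = 750
after view 2 [z-axis, 69 of 100 cells solid] → remaining = 519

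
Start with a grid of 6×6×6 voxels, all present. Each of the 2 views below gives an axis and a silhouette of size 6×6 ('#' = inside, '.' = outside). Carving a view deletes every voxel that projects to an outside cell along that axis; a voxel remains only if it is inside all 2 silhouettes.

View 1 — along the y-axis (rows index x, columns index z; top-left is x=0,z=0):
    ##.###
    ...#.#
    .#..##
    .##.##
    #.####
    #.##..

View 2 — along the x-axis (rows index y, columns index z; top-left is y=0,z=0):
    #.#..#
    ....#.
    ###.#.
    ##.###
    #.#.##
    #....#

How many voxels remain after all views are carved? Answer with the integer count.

|visual hull| = 70

initial block: 6^3 = 216
  1. axis=1 (XZ plane), |mask|=22  ⇒  voxels=132
  2. axis=0 (YZ plane), |mask|=19  ⇒  voxels=70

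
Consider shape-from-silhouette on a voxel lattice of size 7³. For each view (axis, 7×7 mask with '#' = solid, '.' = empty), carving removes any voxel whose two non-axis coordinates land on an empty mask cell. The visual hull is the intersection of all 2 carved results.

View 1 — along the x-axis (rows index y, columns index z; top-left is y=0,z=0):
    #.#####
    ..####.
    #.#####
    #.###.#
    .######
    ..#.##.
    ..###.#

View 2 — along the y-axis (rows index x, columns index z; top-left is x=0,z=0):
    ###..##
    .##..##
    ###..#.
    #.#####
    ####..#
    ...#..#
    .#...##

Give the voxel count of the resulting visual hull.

remaining voxels: 132

before carving: 343 voxels (7×7×7)
step 1: project along x, AND mask (34/49) → |grid| = 238
step 2: project along y, AND mask (29/49) → |grid| = 132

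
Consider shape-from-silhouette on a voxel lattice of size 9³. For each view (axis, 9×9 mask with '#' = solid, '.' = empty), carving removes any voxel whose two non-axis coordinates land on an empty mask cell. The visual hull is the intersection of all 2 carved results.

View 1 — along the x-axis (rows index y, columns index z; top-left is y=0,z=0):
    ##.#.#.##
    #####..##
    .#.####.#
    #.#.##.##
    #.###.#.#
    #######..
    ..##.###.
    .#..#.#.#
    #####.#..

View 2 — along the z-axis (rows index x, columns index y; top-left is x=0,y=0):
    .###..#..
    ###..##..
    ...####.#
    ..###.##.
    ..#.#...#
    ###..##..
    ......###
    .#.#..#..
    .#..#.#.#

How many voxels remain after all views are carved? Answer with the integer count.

remaining voxels: 218

initial block: 9^3 = 729
  1. axis=0 (YZ plane), |mask|=53  ⇒  voxels=477
  2. axis=2 (XY plane), |mask|=37  ⇒  voxels=218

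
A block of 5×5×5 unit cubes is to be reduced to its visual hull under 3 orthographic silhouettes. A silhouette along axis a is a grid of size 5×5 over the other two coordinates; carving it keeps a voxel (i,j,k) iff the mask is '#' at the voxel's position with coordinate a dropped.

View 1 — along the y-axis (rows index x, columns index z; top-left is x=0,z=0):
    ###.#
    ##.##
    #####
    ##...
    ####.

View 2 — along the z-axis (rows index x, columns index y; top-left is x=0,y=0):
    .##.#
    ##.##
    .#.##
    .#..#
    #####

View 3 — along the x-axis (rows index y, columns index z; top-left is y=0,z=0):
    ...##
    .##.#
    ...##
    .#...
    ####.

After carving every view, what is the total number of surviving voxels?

full grid |V| = 125
after view 1 [y-axis, 19 of 25 cells solid] → remaining = 95
after view 2 [z-axis, 17 of 25 cells solid] → remaining = 67
after view 3 [x-axis, 12 of 25 cells solid] → remaining = 35

|visual hull| = 35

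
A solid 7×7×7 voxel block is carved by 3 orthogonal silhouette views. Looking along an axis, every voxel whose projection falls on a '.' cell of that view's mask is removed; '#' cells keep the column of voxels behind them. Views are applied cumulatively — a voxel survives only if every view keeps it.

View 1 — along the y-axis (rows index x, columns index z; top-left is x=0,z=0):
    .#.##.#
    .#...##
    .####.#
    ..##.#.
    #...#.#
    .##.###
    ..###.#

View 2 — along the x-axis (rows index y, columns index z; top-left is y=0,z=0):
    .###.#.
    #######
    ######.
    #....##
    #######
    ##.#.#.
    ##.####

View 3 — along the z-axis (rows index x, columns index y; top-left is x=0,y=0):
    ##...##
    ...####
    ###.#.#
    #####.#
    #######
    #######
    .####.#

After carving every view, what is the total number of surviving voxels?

|visual hull| = 112

initial block: 7^3 = 343
step 1: project along y, AND mask (27/49) → |grid| = 189
step 2: project along x, AND mask (37/49) → |grid| = 135
step 3: project along z, AND mask (38/49) → |grid| = 112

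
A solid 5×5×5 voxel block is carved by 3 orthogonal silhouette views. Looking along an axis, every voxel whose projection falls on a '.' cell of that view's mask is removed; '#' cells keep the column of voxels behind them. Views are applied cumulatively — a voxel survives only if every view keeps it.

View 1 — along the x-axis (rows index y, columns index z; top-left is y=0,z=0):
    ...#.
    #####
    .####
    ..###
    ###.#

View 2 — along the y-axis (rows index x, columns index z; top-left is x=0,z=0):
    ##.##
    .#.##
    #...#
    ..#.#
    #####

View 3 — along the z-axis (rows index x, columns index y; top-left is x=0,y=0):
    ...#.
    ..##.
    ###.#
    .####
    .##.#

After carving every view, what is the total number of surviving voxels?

start: 5×5×5 = 125 voxels
carve view 1 (along x, YZ-mask fill 17/25): 85 voxels remain
carve view 2 (along y, XZ-mask fill 16/25): 55 voxels remain
carve view 3 (along z, XY-mask fill 14/25): 33 voxels remain

33 voxels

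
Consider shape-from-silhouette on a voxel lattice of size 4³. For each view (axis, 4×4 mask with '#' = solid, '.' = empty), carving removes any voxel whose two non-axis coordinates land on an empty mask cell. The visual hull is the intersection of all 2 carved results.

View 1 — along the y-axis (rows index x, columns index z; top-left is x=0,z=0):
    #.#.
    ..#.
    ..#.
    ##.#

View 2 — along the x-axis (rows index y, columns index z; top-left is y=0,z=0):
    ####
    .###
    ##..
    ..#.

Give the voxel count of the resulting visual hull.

start: 4×4×4 = 64 voxels
after view 1 [y-axis, 7 of 16 cells solid] → remaining = 28
after view 2 [x-axis, 10 of 16 cells solid] → remaining = 18

18 voxels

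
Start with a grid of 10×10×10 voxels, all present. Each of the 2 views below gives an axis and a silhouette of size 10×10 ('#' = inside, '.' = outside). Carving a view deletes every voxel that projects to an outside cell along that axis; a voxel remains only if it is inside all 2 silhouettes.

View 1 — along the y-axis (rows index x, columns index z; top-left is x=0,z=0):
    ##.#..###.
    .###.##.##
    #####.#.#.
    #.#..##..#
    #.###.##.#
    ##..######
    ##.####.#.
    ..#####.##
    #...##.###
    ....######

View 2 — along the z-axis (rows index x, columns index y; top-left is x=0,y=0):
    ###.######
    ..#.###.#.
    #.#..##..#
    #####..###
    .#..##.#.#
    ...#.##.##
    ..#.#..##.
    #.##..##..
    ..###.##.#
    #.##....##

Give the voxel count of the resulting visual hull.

|visual hull| = 368

initial block: 10^3 = 1000
step 1: project along y, AND mask (66/100) → |grid| = 660
step 2: project along z, AND mask (57/100) → |grid| = 368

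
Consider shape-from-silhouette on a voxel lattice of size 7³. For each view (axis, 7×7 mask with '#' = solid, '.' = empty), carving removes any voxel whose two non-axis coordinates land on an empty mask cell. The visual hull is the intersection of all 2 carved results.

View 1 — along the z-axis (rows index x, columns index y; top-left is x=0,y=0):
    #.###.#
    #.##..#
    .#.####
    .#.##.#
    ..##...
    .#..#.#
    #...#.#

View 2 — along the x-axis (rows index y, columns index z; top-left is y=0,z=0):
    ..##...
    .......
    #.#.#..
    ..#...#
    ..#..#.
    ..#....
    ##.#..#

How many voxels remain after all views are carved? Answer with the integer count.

voxel count = 60

full grid |V| = 343
V1 z: intersect with XY mask (26 set) -- 182 left
V2 x: intersect with YZ mask (14 set) -- 60 left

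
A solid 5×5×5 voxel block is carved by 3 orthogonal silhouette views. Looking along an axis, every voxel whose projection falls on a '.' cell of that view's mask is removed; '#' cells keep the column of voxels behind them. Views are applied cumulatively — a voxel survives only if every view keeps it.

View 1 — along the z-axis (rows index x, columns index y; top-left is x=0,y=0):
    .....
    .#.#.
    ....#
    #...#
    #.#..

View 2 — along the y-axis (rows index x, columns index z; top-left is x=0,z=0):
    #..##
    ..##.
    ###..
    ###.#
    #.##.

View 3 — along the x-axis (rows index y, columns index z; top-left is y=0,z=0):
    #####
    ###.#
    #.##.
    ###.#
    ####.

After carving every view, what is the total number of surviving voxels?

voxel count = 18

initial block: 5^3 = 125
  1. axis=2 (XY plane), |mask|=7  ⇒  voxels=35
  2. axis=1 (XZ plane), |mask|=15  ⇒  voxels=21
  3. axis=0 (YZ plane), |mask|=20  ⇒  voxels=18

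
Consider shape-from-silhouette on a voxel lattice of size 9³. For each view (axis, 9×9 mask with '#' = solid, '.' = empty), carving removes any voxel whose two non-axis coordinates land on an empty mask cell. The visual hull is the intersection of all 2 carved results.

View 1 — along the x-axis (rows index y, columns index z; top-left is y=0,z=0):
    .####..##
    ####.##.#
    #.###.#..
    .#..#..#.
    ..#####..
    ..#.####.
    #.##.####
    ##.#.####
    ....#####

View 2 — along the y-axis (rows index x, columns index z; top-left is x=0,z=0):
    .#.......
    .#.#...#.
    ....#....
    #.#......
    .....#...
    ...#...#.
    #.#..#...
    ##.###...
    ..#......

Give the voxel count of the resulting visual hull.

102 voxels

start: 9×9×9 = 729 voxels
V1 x: intersect with YZ mask (50 set) -- 450 left
V2 y: intersect with XZ mask (19 set) -- 102 left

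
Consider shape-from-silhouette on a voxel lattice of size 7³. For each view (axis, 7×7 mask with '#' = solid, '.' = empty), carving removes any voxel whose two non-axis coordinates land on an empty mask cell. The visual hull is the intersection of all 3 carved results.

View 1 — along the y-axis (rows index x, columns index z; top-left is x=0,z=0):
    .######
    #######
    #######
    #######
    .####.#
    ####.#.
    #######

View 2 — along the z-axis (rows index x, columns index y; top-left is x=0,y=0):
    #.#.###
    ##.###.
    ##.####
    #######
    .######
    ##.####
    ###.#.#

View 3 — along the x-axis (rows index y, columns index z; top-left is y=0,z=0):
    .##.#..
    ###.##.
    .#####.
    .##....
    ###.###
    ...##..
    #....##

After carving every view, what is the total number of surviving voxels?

135 voxels

before carving: 343 voxels (7×7×7)
V1 y: intersect with XZ mask (44 set) -- 308 left
V2 z: intersect with XY mask (40 set) -- 251 left
V3 x: intersect with YZ mask (26 set) -- 135 left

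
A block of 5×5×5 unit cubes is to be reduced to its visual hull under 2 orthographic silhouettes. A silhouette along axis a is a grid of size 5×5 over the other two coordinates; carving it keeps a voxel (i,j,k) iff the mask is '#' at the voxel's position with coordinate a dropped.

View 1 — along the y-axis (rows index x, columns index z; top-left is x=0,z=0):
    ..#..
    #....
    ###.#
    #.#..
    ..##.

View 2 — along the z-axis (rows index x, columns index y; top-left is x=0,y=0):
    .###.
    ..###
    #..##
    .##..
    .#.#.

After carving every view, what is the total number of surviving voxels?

full grid |V| = 125
step 1: project along y, AND mask (10/25) → |grid| = 50
step 2: project along z, AND mask (13/25) → |grid| = 26

voxel count = 26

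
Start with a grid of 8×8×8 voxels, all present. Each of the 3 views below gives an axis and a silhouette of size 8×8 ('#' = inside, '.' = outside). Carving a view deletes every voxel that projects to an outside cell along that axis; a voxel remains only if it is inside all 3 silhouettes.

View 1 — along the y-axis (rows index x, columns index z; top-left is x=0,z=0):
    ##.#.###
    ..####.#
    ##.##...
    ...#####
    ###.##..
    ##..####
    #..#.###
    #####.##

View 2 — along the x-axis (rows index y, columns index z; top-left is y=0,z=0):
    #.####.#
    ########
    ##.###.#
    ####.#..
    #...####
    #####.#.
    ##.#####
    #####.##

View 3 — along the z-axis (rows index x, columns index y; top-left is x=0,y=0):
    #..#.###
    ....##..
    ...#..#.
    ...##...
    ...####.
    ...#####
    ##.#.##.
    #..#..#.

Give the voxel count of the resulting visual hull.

115 voxels

initial block: 8^3 = 512
after view 1 [y-axis, 43 of 64 cells solid] → remaining = 344
after view 2 [x-axis, 50 of 64 cells solid] → remaining = 274
after view 3 [z-axis, 28 of 64 cells solid] → remaining = 115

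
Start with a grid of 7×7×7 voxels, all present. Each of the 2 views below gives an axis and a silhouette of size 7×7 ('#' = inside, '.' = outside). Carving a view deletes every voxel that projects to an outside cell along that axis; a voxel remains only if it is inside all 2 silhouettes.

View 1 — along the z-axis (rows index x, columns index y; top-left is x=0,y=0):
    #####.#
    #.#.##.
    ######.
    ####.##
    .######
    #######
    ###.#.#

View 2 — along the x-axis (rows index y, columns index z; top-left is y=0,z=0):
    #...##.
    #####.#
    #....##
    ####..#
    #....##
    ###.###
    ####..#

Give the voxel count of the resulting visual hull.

initial block: 7^3 = 343
after view 1 [z-axis, 40 of 49 cells solid] → remaining = 280
after view 2 [x-axis, 31 of 49 cells solid] → remaining = 173

remaining voxels: 173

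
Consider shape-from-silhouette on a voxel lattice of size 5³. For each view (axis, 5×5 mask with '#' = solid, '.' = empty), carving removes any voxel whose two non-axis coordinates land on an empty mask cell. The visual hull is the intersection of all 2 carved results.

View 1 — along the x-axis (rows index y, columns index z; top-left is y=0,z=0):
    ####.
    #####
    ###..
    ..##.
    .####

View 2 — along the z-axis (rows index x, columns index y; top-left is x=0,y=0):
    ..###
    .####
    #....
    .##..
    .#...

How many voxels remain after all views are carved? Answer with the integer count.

voxel count = 40

start: 5×5×5 = 125 voxels
[1] x-view keeps 18 columns → grid now 90
[2] z-view keeps 11 columns → grid now 40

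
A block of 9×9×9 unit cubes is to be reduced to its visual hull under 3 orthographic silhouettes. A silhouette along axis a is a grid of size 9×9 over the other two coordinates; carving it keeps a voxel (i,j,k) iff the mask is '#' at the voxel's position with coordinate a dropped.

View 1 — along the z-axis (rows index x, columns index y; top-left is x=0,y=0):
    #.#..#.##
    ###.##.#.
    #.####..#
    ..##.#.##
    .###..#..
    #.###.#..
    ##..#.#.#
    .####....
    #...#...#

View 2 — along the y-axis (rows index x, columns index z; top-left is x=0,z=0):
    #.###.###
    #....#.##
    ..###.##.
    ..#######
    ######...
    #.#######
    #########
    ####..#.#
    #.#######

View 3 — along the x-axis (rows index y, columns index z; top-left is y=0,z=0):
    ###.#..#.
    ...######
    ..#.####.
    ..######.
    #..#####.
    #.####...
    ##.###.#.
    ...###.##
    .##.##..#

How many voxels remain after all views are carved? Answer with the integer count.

|visual hull| = 173

initial block: 9^3 = 729
  1. axis=2 (XY plane), |mask|=43  ⇒  voxels=387
  2. axis=1 (XZ plane), |mask|=60  ⇒  voxels=281
  3. axis=0 (YZ plane), |mask|=49  ⇒  voxels=173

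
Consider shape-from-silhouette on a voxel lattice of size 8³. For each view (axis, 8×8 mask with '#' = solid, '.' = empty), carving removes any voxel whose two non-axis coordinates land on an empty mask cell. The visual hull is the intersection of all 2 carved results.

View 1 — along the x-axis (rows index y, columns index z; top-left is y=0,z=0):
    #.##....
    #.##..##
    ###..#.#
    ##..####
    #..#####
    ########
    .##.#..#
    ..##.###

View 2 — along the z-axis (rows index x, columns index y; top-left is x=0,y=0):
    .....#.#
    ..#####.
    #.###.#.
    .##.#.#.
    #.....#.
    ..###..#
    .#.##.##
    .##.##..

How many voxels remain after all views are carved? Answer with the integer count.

voxel count = 165

start: 8×8×8 = 512 voxels
carve view 1 (along x, YZ-mask fill 42/64): 336 voxels remain
carve view 2 (along z, XY-mask fill 31/64): 165 voxels remain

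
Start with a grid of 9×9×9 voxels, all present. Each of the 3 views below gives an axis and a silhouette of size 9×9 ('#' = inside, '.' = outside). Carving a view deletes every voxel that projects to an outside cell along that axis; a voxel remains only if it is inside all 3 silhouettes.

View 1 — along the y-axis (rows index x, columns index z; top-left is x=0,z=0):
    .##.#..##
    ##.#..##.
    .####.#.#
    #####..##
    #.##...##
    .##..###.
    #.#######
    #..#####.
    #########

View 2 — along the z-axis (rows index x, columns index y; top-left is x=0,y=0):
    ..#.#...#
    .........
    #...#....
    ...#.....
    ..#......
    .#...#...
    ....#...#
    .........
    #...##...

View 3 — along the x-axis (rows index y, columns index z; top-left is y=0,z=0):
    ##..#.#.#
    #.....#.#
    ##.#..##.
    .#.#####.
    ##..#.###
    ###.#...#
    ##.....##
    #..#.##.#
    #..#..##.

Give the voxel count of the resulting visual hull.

start: 9×9×9 = 729 voxels
after view 1 [y-axis, 56 of 81 cells solid] → remaining = 504
after view 2 [z-axis, 14 of 81 cells solid] → remaining = 92
after view 3 [x-axis, 43 of 81 cells solid] → remaining = 50

voxel count = 50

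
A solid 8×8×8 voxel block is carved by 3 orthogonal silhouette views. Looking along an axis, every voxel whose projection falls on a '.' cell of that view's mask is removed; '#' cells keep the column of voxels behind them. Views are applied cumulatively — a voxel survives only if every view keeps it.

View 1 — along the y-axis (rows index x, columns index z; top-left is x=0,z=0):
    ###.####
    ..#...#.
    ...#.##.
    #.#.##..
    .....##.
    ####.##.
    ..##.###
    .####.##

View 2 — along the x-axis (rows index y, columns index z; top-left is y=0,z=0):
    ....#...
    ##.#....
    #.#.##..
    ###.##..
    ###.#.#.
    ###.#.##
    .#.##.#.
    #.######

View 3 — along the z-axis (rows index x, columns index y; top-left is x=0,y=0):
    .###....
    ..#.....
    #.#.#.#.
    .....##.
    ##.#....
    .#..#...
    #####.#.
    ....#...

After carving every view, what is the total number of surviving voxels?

before carving: 512 voxels (8×8×8)
V1 y: intersect with XZ mask (35 set) -- 280 left
V2 x: intersect with YZ mask (35 set) -- 148 left
V3 z: intersect with XY mask (22 set) -- 41 left

41 voxels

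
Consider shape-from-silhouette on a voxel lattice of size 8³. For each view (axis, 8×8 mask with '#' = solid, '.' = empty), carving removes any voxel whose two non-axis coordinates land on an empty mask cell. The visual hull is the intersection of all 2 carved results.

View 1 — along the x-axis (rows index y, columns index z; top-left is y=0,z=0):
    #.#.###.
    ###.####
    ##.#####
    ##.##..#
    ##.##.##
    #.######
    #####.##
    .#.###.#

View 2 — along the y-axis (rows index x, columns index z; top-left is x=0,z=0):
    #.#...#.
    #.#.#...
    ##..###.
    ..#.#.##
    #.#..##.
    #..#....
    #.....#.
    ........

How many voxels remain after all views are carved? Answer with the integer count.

initial block: 8^3 = 512
V1 x: intersect with YZ mask (49 set) -- 392 left
V2 y: intersect with XZ mask (23 set) -- 141 left

voxel count = 141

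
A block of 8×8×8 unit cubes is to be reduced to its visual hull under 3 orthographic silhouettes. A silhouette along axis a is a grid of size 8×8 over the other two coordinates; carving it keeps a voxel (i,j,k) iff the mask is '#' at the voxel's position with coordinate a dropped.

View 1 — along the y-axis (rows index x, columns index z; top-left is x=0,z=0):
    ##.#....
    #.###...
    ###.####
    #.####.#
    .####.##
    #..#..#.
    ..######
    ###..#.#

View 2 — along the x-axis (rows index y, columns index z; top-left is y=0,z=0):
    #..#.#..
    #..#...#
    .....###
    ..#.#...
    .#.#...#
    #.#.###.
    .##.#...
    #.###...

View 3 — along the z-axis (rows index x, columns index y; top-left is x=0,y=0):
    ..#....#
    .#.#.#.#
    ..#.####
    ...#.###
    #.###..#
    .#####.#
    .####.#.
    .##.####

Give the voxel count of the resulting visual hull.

initial block: 8^3 = 512
[1] y-view keeps 40 columns → grid now 320
[2] x-view keeps 26 columns → grid now 135
[3] z-view keeps 37 columns → grid now 84

84 voxels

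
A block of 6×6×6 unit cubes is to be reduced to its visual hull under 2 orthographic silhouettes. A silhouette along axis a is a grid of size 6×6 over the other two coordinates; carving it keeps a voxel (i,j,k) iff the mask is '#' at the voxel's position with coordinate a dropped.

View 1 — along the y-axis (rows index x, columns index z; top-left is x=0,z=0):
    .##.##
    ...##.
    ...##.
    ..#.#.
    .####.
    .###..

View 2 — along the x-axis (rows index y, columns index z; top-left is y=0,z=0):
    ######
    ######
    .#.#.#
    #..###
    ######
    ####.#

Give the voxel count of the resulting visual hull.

81 voxels

initial block: 6^3 = 216
V1 y: intersect with XZ mask (17 set) -- 102 left
V2 x: intersect with YZ mask (30 set) -- 81 left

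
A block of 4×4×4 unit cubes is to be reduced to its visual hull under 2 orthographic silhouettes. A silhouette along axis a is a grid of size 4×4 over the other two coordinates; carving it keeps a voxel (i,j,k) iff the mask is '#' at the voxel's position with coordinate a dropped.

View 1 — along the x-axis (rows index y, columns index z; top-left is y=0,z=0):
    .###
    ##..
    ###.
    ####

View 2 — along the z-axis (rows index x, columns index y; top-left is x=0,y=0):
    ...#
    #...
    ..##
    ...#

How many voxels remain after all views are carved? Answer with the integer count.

before carving: 64 voxels (4×4×4)
after view 1 [x-axis, 12 of 16 cells solid] → remaining = 48
after view 2 [z-axis, 5 of 16 cells solid] → remaining = 18

18 voxels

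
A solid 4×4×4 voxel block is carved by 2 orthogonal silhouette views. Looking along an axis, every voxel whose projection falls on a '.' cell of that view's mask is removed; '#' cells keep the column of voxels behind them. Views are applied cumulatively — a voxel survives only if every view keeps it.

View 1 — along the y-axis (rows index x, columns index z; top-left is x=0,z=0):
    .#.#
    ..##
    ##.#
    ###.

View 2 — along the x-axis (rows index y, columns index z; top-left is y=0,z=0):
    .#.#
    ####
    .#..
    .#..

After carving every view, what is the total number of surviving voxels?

full grid |V| = 64
after view 1 [y-axis, 10 of 16 cells solid] → remaining = 40
after view 2 [x-axis, 8 of 16 cells solid] → remaining = 22

|visual hull| = 22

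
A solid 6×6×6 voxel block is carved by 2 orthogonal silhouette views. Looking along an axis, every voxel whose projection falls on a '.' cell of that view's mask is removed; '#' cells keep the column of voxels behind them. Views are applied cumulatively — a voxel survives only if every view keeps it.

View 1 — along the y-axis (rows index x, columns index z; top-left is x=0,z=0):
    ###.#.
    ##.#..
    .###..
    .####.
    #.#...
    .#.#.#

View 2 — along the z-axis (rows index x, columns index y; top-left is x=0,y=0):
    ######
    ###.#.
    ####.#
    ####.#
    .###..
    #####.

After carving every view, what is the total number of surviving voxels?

voxel count = 92

initial block: 6^3 = 216
V1 y: intersect with XZ mask (19 set) -- 114 left
V2 z: intersect with XY mask (28 set) -- 92 left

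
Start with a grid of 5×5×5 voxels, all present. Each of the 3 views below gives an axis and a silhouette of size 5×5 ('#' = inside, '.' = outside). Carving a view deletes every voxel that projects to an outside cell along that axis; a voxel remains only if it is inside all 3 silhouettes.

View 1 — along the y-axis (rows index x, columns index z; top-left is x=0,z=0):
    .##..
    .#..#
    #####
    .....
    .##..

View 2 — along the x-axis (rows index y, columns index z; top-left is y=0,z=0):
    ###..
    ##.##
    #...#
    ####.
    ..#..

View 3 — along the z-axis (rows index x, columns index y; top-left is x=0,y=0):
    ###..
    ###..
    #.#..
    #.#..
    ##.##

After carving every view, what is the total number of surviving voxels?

full grid |V| = 125
after view 1 [y-axis, 11 of 25 cells solid] → remaining = 55
after view 2 [x-axis, 14 of 25 cells solid] → remaining = 31
after view 3 [z-axis, 14 of 25 cells solid] → remaining = 18

remaining voxels: 18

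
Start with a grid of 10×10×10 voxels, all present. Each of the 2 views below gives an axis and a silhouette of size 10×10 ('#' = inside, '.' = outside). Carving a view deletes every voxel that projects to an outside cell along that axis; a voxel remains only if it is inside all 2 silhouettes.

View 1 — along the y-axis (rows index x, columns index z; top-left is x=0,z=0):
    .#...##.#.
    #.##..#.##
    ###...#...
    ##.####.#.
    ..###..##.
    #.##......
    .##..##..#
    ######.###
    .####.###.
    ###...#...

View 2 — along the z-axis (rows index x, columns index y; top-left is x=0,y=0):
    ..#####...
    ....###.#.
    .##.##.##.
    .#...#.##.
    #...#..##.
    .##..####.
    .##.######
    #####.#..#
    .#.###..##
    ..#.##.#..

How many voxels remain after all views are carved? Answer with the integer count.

voxel count = 295

full grid |V| = 1000
carve view 1 (along y, XZ-mask fill 54/100): 540 voxels remain
carve view 2 (along z, XY-mask fill 54/100): 295 voxels remain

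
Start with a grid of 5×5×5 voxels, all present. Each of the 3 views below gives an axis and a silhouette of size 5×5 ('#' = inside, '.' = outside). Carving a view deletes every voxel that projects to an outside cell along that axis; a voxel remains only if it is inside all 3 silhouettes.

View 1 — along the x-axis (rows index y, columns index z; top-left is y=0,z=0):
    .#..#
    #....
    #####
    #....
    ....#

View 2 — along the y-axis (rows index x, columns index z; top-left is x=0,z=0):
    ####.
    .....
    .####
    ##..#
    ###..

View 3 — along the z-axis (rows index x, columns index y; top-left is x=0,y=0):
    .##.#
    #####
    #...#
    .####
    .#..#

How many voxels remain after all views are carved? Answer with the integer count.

initial block: 5^3 = 125
  1. axis=0 (YZ plane), |mask|=10  ⇒  voxels=50
  2. axis=1 (XZ plane), |mask|=14  ⇒  voxels=28
  3. axis=2 (XY plane), |mask|=16  ⇒  voxels=15

remaining voxels: 15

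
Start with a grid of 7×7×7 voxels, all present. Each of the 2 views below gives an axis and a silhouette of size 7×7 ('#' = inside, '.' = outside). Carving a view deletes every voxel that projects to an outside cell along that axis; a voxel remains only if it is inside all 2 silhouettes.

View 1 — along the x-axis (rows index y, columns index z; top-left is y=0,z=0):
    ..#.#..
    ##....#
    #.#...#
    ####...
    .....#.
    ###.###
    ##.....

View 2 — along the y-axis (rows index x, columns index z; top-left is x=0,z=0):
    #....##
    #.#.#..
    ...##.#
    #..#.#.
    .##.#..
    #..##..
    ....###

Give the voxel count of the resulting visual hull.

full grid |V| = 343
  1. axis=0 (YZ plane), |mask|=21  ⇒  voxels=147
  2. axis=1 (XZ plane), |mask|=21  ⇒  voxels=60

remaining voxels: 60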